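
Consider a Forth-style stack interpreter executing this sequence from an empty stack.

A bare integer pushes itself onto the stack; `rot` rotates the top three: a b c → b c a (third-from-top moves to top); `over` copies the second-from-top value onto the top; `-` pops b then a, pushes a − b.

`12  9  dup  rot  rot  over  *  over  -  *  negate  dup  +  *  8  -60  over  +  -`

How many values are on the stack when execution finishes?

2

12     -> [12]
9      -> [12, 9]
dup    -> [12, 9, 9]
rot    -> [9, 9, 12]
rot    -> [9, 12, 9]
over   -> [9, 12, 9, 12]
*      -> [9, 12, 108]
over   -> [9, 12, 108, 12]
-      -> [9, 12, 96]
*      -> [9, 1152]
negate -> [9, -1152]
dup    -> [9, -1152, -1152]
+      -> [9, -2304]
*      -> [-20736]
8      -> [-20736, 8]
-60    -> [-20736, 8, -60]
over   -> [-20736, 8, -60, 8]
+      -> [-20736, 8, -52]
-      -> [-20736, 60]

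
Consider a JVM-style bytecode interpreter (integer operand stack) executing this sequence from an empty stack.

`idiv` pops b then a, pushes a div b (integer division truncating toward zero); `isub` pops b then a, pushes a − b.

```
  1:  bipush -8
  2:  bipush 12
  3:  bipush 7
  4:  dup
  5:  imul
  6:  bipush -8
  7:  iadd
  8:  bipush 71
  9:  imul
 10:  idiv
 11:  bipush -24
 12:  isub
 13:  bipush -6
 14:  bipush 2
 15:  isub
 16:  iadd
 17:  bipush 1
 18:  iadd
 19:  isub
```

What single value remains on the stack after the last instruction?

bipush -8  → -8
bipush 12  → -8 12
bipush 7   → -8 12 7
dup        → -8 12 7 7
imul       → -8 12 49
bipush -8  → -8 12 49 -8
iadd       → -8 12 41
bipush 71  → -8 12 41 71
imul       → -8 12 2911
idiv       → -8 0
bipush -24 → -8 0 -24
isub       → -8 24
bipush -6  → -8 24 -6
bipush 2   → -8 24 -6 2
isub       → -8 24 -8
iadd       → -8 16
bipush 1   → -8 16 1
iadd       → -8 17
isub       → -25

-25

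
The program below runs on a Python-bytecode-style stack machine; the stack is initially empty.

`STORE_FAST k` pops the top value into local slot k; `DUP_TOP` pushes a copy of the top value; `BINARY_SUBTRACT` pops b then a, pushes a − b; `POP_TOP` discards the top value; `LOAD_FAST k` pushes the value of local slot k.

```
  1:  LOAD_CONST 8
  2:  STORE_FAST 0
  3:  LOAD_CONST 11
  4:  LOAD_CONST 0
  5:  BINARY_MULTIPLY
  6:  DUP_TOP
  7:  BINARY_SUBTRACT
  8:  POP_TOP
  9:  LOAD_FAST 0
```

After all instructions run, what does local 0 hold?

LOAD_CONST 8     8
STORE_FAST 0     (empty)
LOAD_CONST 11    11
LOAD_CONST 0     11 0
BINARY_MULTIPLY  0
DUP_TOP          0 0
BINARY_SUBTRACT  0
POP_TOP          (empty)
LOAD_FAST 0      8

8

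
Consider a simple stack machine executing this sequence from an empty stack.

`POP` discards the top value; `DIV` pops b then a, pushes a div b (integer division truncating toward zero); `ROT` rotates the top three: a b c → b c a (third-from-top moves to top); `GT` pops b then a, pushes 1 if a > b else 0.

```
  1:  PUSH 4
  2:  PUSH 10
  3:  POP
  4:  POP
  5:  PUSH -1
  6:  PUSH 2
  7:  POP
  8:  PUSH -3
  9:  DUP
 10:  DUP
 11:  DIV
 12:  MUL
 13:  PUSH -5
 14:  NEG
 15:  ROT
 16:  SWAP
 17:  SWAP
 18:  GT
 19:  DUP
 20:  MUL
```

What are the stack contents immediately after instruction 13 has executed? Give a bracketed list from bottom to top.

PUSH 4  -> 4
PUSH 10 -> 4 10
POP     -> 4
POP     -> (empty)
PUSH -1 -> -1
PUSH 2  -> -1 2
POP     -> -1
PUSH -3 -> -1 -3
DUP     -> -1 -3 -3
DUP     -> -1 -3 -3 -3
DIV     -> -1 -3 1
MUL     -> -1 -3
PUSH -5 -> -1 -3 -5

[-1, -3, -5]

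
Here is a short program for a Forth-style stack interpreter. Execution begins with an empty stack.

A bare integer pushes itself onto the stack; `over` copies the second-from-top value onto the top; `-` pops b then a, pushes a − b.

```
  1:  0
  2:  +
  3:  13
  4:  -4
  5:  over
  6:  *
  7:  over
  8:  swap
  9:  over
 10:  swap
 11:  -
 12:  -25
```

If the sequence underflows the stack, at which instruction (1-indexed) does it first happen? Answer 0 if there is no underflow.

0 : [0]
+  — needs 2 operands, stack has 1 → underflow

2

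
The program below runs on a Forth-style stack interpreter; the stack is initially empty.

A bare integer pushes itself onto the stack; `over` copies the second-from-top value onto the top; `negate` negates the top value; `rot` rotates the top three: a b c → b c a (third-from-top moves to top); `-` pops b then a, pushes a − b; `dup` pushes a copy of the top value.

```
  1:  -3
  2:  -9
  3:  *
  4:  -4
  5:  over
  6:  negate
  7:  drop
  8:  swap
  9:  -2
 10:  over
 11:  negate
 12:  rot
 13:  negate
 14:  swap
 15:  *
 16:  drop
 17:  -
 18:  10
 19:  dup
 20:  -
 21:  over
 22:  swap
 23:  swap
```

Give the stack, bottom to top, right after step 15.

-3     → [-3]
-9     → [-3, -9]
*      → [27]
-4     → [27, -4]
over   → [27, -4, 27]
negate → [27, -4, -27]
drop   → [27, -4]
swap   → [-4, 27]
-2     → [-4, 27, -2]
over   → [-4, 27, -2, 27]
negate → [-4, 27, -2, -27]
rot    → [-4, -2, -27, 27]
negate → [-4, -2, -27, -27]
swap   → [-4, -2, -27, -27]
*      → [-4, -2, 729]

[-4, -2, 729]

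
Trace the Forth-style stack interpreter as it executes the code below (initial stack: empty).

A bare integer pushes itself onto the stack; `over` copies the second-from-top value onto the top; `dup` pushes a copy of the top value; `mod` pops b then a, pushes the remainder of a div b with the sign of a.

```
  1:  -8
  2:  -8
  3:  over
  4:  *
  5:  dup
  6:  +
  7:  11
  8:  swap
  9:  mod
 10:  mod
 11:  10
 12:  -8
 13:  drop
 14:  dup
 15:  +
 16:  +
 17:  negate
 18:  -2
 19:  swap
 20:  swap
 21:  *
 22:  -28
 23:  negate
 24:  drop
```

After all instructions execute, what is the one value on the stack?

24

-8     -> -8
-8     -> -8 -8
over   -> -8 -8 -8
*      -> -8 64
dup    -> -8 64 64
+      -> -8 128
11     -> -8 128 11
swap   -> -8 11 128
mod    -> -8 11
mod    -> -8
10     -> -8 10
-8     -> -8 10 -8
drop   -> -8 10
dup    -> -8 10 10
+      -> -8 20
+      -> 12
negate -> -12
-2     -> -12 -2
swap   -> -2 -12
swap   -> -12 -2
*      -> 24
-28    -> 24 -28
negate -> 24 28
drop   -> 24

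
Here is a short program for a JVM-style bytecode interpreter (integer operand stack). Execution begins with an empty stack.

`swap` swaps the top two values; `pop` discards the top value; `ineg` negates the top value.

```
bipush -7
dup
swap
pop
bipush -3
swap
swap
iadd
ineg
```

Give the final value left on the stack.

10

bipush -7  [-7]
dup        [-7, -7]
swap       [-7, -7]
pop        [-7]
bipush -3  [-7, -3]
swap       [-3, -7]
swap       [-7, -3]
iadd       [-10]
ineg       [10]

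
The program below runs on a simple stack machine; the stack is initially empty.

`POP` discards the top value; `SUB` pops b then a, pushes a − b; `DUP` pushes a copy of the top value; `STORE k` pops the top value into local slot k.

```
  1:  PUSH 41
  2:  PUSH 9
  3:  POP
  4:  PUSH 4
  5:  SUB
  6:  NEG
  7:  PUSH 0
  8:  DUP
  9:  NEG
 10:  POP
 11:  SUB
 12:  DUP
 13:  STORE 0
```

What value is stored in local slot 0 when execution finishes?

-37

PUSH 41 → 41
PUSH 9  → 41 9
POP     → 41
PUSH 4  → 41 4
SUB     → 37
NEG     → -37
PUSH 0  → -37 0
DUP     → -37 0 0
NEG     → -37 0 0
POP     → -37 0
SUB     → -37
DUP     → -37 -37
STORE 0 → -37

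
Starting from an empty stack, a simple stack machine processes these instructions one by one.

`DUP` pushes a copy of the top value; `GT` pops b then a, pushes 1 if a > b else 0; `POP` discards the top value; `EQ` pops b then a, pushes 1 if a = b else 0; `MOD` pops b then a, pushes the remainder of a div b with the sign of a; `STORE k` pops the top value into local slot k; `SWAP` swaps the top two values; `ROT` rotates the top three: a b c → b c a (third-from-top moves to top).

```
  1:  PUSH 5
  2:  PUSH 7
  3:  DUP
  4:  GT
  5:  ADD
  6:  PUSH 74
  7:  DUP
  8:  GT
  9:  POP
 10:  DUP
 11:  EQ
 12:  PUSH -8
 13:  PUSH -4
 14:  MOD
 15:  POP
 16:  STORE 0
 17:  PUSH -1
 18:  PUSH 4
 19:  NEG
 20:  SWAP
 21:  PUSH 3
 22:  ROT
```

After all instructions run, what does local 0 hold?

PUSH 5   [5]
PUSH 7   [5, 7]
DUP      [5, 7, 7]
GT       [5, 0]
ADD      [5]
PUSH 74  [5, 74]
DUP      [5, 74, 74]
GT       [5, 0]
POP      [5]
DUP      [5, 5]
EQ       [1]
PUSH -8  [1, -8]
PUSH -4  [1, -8, -4]
MOD      [1, 0]
POP      [1]
STORE 0  []
PUSH -1  [-1]
PUSH 4   [-1, 4]
NEG      [-1, -4]
SWAP     [-4, -1]
PUSH 3   [-4, -1, 3]
ROT      [-1, 3, -4]

1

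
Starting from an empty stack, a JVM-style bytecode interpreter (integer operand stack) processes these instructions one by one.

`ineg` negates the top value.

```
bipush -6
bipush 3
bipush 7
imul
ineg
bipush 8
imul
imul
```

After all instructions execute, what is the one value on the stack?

1008

bipush -6 -> [-6]
bipush 3  -> [-6, 3]
bipush 7  -> [-6, 3, 7]
imul      -> [-6, 21]
ineg      -> [-6, -21]
bipush 8  -> [-6, -21, 8]
imul      -> [-6, -168]
imul      -> [1008]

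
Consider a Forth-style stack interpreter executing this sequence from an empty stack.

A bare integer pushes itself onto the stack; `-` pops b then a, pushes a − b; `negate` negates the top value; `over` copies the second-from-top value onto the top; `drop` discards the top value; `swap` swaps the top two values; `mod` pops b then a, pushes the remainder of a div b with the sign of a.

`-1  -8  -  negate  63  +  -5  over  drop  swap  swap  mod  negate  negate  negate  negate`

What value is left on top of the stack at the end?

-1     : -1
-8     : -1 -8
-      : 7
negate : -7
63     : -7 63
+      : 56
-5     : 56 -5
over   : 56 -5 56
drop   : 56 -5
swap   : -5 56
swap   : 56 -5
mod    : 1
negate : -1
negate : 1
negate : -1
negate : 1

1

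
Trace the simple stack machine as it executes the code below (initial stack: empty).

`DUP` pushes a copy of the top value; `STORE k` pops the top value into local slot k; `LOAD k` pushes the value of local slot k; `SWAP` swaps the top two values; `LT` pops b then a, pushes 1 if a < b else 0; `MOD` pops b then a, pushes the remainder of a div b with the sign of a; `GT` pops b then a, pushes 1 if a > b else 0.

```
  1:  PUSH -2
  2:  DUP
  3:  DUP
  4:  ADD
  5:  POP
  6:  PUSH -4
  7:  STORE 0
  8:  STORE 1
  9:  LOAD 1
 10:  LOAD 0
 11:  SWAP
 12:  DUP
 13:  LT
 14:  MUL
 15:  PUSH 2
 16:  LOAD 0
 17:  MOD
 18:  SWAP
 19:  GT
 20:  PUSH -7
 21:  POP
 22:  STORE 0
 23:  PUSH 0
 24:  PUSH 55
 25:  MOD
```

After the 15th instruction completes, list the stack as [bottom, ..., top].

[0, 2]

PUSH -2  -2
DUP      -2 -2
DUP      -2 -2 -2
ADD      -2 -4
POP      -2
PUSH -4  -2 -4
STORE 0  -2
STORE 1  (empty)
LOAD 1   -2
LOAD 0   -2 -4
SWAP     -4 -2
DUP      -4 -2 -2
LT       -4 0
MUL      0
PUSH 2   0 2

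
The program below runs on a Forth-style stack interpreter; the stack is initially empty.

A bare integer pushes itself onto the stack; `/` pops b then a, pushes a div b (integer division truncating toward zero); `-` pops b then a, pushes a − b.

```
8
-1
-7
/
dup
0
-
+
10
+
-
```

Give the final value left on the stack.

-2

8   → [8]
-1  → [8, -1]
-7  → [8, -1, -7]
/   → [8, 0]
dup → [8, 0, 0]
0   → [8, 0, 0, 0]
-   → [8, 0, 0]
+   → [8, 0]
10  → [8, 0, 10]
+   → [8, 10]
-   → [-2]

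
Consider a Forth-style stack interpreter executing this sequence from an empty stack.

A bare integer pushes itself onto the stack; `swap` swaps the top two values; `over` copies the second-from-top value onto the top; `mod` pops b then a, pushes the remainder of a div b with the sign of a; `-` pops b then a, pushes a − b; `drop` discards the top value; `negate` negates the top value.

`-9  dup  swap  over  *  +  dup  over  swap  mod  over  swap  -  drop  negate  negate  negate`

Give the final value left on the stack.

-72

-9      [-9]
dup     [-9, -9]
swap    [-9, -9]
over    [-9, -9, -9]
*       [-9, 81]
+       [72]
dup     [72, 72]
over    [72, 72, 72]
swap    [72, 72, 72]
mod     [72, 0]
over    [72, 0, 72]
swap    [72, 72, 0]
-       [72, 72]
drop    [72]
negate  [-72]
negate  [72]
negate  [-72]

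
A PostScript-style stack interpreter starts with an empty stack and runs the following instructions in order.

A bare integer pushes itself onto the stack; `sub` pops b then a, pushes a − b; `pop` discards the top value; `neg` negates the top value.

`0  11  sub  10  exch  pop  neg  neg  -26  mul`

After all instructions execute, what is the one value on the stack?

0    → [0]
11   → [0, 11]
sub  → [-11]
10   → [-11, 10]
exch → [10, -11]
pop  → [10]
neg  → [-10]
neg  → [10]
-26  → [10, -26]
mul  → [-260]

-260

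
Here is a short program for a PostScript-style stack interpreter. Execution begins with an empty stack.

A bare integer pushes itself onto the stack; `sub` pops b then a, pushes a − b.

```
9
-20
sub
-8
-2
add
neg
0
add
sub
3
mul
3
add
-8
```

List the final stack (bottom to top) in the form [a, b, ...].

[60, -8]

9   -> 9
-20 -> 9 -20
sub -> 29
-8  -> 29 -8
-2  -> 29 -8 -2
add -> 29 -10
neg -> 29 10
0   -> 29 10 0
add -> 29 10
sub -> 19
3   -> 19 3
mul -> 57
3   -> 57 3
add -> 60
-8  -> 60 -8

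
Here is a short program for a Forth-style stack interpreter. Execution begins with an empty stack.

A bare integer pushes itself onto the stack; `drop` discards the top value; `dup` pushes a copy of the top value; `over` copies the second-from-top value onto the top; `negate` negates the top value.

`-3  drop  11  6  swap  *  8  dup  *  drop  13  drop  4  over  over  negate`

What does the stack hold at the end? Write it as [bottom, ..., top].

[66, 4, 66, -4]

-3     → -3
drop   → (empty)
11     → 11
6      → 11 6
swap   → 6 11
*      → 66
8      → 66 8
dup    → 66 8 8
*      → 66 64
drop   → 66
13     → 66 13
drop   → 66
4      → 66 4
over   → 66 4 66
over   → 66 4 66 4
negate → 66 4 66 -4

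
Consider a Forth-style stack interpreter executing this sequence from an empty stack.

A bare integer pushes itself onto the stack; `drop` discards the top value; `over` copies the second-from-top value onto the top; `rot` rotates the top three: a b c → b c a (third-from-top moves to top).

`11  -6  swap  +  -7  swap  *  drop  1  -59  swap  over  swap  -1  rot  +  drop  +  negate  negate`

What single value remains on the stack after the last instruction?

11     : [11]
-6     : [11, -6]
swap   : [-6, 11]
+      : [5]
-7     : [5, -7]
swap   : [-7, 5]
*      : [-35]
drop   : []
1      : [1]
-59    : [1, -59]
swap   : [-59, 1]
over   : [-59, 1, -59]
swap   : [-59, -59, 1]
-1     : [-59, -59, 1, -1]
rot    : [-59, 1, -1, -59]
+      : [-59, 1, -60]
drop   : [-59, 1]
+      : [-58]
negate : [58]
negate : [-58]

-58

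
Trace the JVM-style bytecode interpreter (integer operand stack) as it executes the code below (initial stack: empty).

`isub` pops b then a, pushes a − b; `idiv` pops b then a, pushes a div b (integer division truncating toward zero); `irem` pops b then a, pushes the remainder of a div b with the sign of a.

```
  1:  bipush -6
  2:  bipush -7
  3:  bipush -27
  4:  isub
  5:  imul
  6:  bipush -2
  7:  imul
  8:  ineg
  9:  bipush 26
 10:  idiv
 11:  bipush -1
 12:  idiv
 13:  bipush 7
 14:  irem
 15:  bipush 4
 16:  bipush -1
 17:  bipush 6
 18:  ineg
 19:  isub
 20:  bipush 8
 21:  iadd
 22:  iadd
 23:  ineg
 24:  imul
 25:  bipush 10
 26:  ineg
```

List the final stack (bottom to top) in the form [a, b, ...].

[-34, -10]

bipush -6  → [-6]
bipush -7  → [-6, -7]
bipush -27 → [-6, -7, -27]
isub       → [-6, 20]
imul       → [-120]
bipush -2  → [-120, -2]
imul       → [240]
ineg       → [-240]
bipush 26  → [-240, 26]
idiv       → [-9]
bipush -1  → [-9, -1]
idiv       → [9]
bipush 7   → [9, 7]
irem       → [2]
bipush 4   → [2, 4]
bipush -1  → [2, 4, -1]
bipush 6   → [2, 4, -1, 6]
ineg       → [2, 4, -1, -6]
isub       → [2, 4, 5]
bipush 8   → [2, 4, 5, 8]
iadd       → [2, 4, 13]
iadd       → [2, 17]
ineg       → [2, -17]
imul       → [-34]
bipush 10  → [-34, 10]
ineg       → [-34, -10]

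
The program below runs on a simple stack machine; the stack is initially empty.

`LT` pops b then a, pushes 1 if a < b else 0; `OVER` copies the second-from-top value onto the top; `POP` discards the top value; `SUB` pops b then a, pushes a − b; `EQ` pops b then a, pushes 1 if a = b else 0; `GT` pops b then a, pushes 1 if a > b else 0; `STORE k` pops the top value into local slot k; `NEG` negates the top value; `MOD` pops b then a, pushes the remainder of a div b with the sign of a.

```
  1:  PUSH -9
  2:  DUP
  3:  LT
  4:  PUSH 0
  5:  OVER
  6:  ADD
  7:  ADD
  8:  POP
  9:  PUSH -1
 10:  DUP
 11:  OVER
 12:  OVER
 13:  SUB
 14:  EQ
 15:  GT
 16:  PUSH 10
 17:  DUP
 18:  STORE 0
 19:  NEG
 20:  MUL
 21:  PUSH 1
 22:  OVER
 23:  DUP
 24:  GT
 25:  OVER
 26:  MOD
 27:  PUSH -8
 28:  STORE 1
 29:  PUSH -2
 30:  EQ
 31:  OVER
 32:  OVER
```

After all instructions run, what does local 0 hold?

10

PUSH -9 : [-9]
DUP     : [-9, -9]
LT      : [0]
PUSH 0  : [0, 0]
OVER    : [0, 0, 0]
ADD     : [0, 0]
ADD     : [0]
POP     : []
PUSH -1 : [-1]
DUP     : [-1, -1]
OVER    : [-1, -1, -1]
OVER    : [-1, -1, -1, -1]
SUB     : [-1, -1, 0]
EQ      : [-1, 0]
GT      : [0]
PUSH 10 : [0, 10]
DUP     : [0, 10, 10]
STORE 0 : [0, 10]
NEG     : [0, -10]
MUL     : [0]
PUSH 1  : [0, 1]
OVER    : [0, 1, 0]
DUP     : [0, 1, 0, 0]
GT      : [0, 1, 0]
OVER    : [0, 1, 0, 1]
MOD     : [0, 1, 0]
PUSH -8 : [0, 1, 0, -8]
STORE 1 : [0, 1, 0]
PUSH -2 : [0, 1, 0, -2]
EQ      : [0, 1, 0]
OVER    : [0, 1, 0, 1]
OVER    : [0, 1, 0, 1, 0]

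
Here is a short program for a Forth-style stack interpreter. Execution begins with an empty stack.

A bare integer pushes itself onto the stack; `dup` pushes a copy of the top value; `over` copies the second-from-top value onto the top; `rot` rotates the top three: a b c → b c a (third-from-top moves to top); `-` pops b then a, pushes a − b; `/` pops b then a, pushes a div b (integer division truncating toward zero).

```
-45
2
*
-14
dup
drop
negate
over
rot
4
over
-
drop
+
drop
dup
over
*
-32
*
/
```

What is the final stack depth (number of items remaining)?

1

-45    -> [-45]
2      -> [-45, 2]
*      -> [-90]
-14    -> [-90, -14]
dup    -> [-90, -14, -14]
drop   -> [-90, -14]
negate -> [-90, 14]
over   -> [-90, 14, -90]
rot    -> [14, -90, -90]
4      -> [14, -90, -90, 4]
over   -> [14, -90, -90, 4, -90]
-      -> [14, -90, -90, 94]
drop   -> [14, -90, -90]
+      -> [14, -180]
drop   -> [14]
dup    -> [14, 14]
over   -> [14, 14, 14]
*      -> [14, 196]
-32    -> [14, 196, -32]
*      -> [14, -6272]
/      -> [0]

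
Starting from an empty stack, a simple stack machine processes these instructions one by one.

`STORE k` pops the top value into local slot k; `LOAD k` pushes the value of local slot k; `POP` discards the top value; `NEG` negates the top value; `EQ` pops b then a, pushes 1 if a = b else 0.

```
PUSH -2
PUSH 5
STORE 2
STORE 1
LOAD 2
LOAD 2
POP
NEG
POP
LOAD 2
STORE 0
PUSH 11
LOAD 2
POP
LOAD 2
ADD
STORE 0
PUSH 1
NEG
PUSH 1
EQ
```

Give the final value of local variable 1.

-2

PUSH -2 → -2
PUSH 5  → -2 5
STORE 2 → -2
STORE 1 → (empty)
LOAD 2  → 5
LOAD 2  → 5 5
POP     → 5
NEG     → -5
POP     → (empty)
LOAD 2  → 5
STORE 0 → (empty)
PUSH 11 → 11
LOAD 2  → 11 5
POP     → 11
LOAD 2  → 11 5
ADD     → 16
STORE 0 → (empty)
PUSH 1  → 1
NEG     → -1
PUSH 1  → -1 1
EQ      → 0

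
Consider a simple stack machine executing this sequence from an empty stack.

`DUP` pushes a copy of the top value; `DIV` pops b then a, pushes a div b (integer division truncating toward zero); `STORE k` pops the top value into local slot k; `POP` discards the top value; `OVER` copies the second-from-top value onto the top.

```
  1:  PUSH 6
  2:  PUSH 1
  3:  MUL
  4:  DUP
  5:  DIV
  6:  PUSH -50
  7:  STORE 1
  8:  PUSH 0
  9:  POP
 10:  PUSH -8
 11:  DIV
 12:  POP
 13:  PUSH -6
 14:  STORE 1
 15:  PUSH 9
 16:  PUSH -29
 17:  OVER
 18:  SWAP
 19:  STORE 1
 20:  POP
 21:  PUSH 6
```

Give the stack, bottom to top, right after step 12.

[]

PUSH 6   -> [6]
PUSH 1   -> [6, 1]
MUL      -> [6]
DUP      -> [6, 6]
DIV      -> [1]
PUSH -50 -> [1, -50]
STORE 1  -> [1]
PUSH 0   -> [1, 0]
POP      -> [1]
PUSH -8  -> [1, -8]
DIV      -> [0]
POP      -> []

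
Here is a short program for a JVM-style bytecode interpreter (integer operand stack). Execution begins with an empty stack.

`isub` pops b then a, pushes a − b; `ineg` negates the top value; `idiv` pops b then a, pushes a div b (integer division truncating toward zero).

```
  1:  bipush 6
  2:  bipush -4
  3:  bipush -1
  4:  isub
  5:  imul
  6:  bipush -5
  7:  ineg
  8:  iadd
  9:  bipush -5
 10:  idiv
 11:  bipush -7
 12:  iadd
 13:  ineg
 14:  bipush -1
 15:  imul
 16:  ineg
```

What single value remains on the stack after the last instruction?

bipush 6  → [6]
bipush -4 → [6, -4]
bipush -1 → [6, -4, -1]
isub      → [6, -3]
imul      → [-18]
bipush -5 → [-18, -5]
ineg      → [-18, 5]
iadd      → [-13]
bipush -5 → [-13, -5]
idiv      → [2]
bipush -7 → [2, -7]
iadd      → [-5]
ineg      → [5]
bipush -1 → [5, -1]
imul      → [-5]
ineg      → [5]

5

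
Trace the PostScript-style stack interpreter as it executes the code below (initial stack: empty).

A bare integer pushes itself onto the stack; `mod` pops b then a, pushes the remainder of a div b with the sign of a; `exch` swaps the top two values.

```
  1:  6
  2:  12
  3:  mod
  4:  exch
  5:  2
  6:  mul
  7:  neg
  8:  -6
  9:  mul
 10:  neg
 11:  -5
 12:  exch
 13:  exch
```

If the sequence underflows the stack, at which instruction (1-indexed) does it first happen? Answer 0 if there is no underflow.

4

6   -> 6
12  -> 6 12
mod -> 6
exch  — needs 2 operands, stack has 1 → underflow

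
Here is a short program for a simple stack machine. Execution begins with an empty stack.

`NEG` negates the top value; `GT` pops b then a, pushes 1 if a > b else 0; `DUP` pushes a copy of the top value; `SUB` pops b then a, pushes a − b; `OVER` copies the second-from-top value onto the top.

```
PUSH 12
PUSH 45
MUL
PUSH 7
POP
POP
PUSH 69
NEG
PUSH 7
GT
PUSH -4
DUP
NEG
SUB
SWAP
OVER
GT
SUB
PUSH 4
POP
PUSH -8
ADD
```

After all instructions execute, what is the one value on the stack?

-17

PUSH 12 → 12
PUSH 45 → 12 45
MUL     → 540
PUSH 7  → 540 7
POP     → 540
POP     → (empty)
PUSH 69 → 69
NEG     → -69
PUSH 7  → -69 7
GT      → 0
PUSH -4 → 0 -4
DUP     → 0 -4 -4
NEG     → 0 -4 4
SUB     → 0 -8
SWAP    → -8 0
OVER    → -8 0 -8
GT      → -8 1
SUB     → -9
PUSH 4  → -9 4
POP     → -9
PUSH -8 → -9 -8
ADD     → -17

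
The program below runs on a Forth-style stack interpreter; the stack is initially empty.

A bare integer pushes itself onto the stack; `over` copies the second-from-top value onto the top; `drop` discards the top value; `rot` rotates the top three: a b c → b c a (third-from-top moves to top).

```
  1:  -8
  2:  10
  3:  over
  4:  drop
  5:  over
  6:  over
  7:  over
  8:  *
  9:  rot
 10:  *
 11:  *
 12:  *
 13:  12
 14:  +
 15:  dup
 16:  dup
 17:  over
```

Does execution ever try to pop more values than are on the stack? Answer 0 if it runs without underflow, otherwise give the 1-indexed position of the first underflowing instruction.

0

-8   : [-8]
10   : [-8, 10]
over : [-8, 10, -8]
drop : [-8, 10]
over : [-8, 10, -8]
over : [-8, 10, -8, 10]
over : [-8, 10, -8, 10, -8]
*    : [-8, 10, -8, -80]
rot  : [-8, -8, -80, 10]
*    : [-8, -8, -800]
*    : [-8, 6400]
*    : [-51200]
12   : [-51200, 12]
+    : [-51188]
dup  : [-51188, -51188]
dup  : [-51188, -51188, -51188]
over : [-51188, -51188, -51188, -51188]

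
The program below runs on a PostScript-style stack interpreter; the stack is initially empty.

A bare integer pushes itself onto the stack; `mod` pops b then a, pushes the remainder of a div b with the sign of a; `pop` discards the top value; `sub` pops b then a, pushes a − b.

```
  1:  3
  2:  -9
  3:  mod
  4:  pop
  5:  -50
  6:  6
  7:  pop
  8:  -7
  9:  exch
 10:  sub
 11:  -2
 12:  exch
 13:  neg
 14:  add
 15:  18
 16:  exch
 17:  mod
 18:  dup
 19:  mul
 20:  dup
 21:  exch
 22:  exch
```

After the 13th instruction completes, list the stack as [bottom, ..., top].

[-2, -43]

3    → [3]
-9   → [3, -9]
mod  → [3]
pop  → []
-50  → [-50]
6    → [-50, 6]
pop  → [-50]
-7   → [-50, -7]
exch → [-7, -50]
sub  → [43]
-2   → [43, -2]
exch → [-2, 43]
neg  → [-2, -43]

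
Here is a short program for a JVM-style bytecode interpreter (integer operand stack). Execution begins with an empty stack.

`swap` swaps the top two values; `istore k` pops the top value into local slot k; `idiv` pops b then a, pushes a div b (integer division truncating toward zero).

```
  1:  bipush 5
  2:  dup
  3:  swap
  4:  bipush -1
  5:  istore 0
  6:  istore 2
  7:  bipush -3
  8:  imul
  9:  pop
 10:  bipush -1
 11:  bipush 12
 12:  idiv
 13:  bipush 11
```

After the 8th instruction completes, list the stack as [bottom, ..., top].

[-15]

bipush 5   5
dup        5 5
swap       5 5
bipush -1  5 5 -1
istore 0   5 5
istore 2   5
bipush -3  5 -3
imul       -15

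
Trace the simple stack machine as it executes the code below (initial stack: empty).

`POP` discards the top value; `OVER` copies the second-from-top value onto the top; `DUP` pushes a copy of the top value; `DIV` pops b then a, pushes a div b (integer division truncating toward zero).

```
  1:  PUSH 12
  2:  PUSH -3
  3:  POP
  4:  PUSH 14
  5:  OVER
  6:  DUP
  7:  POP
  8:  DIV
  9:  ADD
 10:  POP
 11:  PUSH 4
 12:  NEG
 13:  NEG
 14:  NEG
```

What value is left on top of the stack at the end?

-4

PUSH 12 → [12]
PUSH -3 → [12, -3]
POP     → [12]
PUSH 14 → [12, 14]
OVER    → [12, 14, 12]
DUP     → [12, 14, 12, 12]
POP     → [12, 14, 12]
DIV     → [12, 1]
ADD     → [13]
POP     → []
PUSH 4  → [4]
NEG     → [-4]
NEG     → [4]
NEG     → [-4]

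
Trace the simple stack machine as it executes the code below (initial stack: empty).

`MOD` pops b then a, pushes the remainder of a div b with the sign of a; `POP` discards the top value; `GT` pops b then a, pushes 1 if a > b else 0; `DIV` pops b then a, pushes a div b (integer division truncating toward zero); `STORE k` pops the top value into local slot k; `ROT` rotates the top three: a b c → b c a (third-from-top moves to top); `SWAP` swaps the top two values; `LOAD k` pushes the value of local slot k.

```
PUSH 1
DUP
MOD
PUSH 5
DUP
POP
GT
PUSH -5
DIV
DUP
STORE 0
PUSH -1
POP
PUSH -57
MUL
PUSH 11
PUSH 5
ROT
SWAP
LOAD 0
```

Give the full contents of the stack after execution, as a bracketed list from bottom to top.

[11, 0, 5, 0]

PUSH 1   : [1]
DUP      : [1, 1]
MOD      : [0]
PUSH 5   : [0, 5]
DUP      : [0, 5, 5]
POP      : [0, 5]
GT       : [0]
PUSH -5  : [0, -5]
DIV      : [0]
DUP      : [0, 0]
STORE 0  : [0]
PUSH -1  : [0, -1]
POP      : [0]
PUSH -57 : [0, -57]
MUL      : [0]
PUSH 11  : [0, 11]
PUSH 5   : [0, 11, 5]
ROT      : [11, 5, 0]
SWAP     : [11, 0, 5]
LOAD 0   : [11, 0, 5, 0]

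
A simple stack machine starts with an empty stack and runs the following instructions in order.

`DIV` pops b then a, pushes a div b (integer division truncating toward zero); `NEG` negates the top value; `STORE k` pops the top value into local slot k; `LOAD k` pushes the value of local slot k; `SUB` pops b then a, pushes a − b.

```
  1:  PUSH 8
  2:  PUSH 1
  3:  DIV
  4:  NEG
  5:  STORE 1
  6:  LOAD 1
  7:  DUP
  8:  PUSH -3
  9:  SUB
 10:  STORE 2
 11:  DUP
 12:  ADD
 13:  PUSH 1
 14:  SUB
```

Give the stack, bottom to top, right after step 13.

PUSH 8  -> [8]
PUSH 1  -> [8, 1]
DIV     -> [8]
NEG     -> [-8]
STORE 1 -> []
LOAD 1  -> [-8]
DUP     -> [-8, -8]
PUSH -3 -> [-8, -8, -3]
SUB     -> [-8, -5]
STORE 2 -> [-8]
DUP     -> [-8, -8]
ADD     -> [-16]
PUSH 1  -> [-16, 1]

[-16, 1]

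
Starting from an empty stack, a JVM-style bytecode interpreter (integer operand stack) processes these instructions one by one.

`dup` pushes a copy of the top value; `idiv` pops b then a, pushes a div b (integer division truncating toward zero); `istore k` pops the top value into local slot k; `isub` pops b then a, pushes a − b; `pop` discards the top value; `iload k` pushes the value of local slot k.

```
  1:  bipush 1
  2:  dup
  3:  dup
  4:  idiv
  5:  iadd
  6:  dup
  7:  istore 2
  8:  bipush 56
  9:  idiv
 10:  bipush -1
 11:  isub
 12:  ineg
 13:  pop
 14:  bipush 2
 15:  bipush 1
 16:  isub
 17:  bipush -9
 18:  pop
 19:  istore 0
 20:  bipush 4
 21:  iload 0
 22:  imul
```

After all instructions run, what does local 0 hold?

bipush 1  -> [1]
dup       -> [1, 1]
dup       -> [1, 1, 1]
idiv      -> [1, 1]
iadd      -> [2]
dup       -> [2, 2]
istore 2  -> [2]
bipush 56 -> [2, 56]
idiv      -> [0]
bipush -1 -> [0, -1]
isub      -> [1]
ineg      -> [-1]
pop       -> []
bipush 2  -> [2]
bipush 1  -> [2, 1]
isub      -> [1]
bipush -9 -> [1, -9]
pop       -> [1]
istore 0  -> []
bipush 4  -> [4]
iload 0   -> [4, 1]
imul      -> [4]

1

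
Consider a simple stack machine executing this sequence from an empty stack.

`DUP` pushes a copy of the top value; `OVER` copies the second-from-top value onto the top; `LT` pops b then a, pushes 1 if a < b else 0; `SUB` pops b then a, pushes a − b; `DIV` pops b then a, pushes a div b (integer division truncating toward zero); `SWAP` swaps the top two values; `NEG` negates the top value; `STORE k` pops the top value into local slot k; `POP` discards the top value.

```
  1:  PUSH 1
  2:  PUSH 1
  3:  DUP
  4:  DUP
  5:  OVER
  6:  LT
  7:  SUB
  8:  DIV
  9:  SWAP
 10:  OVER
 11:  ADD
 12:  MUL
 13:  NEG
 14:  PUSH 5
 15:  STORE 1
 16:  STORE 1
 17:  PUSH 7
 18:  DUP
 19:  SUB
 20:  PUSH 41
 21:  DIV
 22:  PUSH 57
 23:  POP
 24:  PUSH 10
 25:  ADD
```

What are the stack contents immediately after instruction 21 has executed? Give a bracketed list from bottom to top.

PUSH 1  → 1
PUSH 1  → 1 1
DUP     → 1 1 1
DUP     → 1 1 1 1
OVER    → 1 1 1 1 1
LT      → 1 1 1 0
SUB     → 1 1 1
DIV     → 1 1
SWAP    → 1 1
OVER    → 1 1 1
ADD     → 1 2
MUL     → 2
NEG     → -2
PUSH 5  → -2 5
STORE 1 → -2
STORE 1 → (empty)
PUSH 7  → 7
DUP     → 7 7
SUB     → 0
PUSH 41 → 0 41
DIV     → 0

[0]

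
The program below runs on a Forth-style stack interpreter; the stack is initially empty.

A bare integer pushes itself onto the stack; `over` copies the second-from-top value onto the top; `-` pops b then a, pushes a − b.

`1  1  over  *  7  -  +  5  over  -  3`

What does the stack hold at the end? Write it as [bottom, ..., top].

[-5, 10, 3]

1    : [1]
1    : [1, 1]
over : [1, 1, 1]
*    : [1, 1]
7    : [1, 1, 7]
-    : [1, -6]
+    : [-5]
5    : [-5, 5]
over : [-5, 5, -5]
-    : [-5, 10]
3    : [-5, 10, 3]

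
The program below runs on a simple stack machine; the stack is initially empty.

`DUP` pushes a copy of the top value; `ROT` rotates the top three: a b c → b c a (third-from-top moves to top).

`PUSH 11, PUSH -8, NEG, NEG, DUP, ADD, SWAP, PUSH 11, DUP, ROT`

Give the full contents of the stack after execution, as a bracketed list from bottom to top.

[-16, 11, 11, 11]

PUSH 11 -> 11
PUSH -8 -> 11 -8
NEG     -> 11 8
NEG     -> 11 -8
DUP     -> 11 -8 -8
ADD     -> 11 -16
SWAP    -> -16 11
PUSH 11 -> -16 11 11
DUP     -> -16 11 11 11
ROT     -> -16 11 11 11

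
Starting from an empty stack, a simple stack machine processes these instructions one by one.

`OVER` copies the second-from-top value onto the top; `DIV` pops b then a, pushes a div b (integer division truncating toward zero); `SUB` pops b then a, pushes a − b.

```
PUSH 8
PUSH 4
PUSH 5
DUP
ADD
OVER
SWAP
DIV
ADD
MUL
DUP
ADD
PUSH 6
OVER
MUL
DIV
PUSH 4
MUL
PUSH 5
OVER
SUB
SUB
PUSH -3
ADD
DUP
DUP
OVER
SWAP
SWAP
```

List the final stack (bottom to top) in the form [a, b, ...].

[-8, -8, -8, -8]

PUSH 8  : 8
PUSH 4  : 8 4
PUSH 5  : 8 4 5
DUP     : 8 4 5 5
ADD     : 8 4 10
OVER    : 8 4 10 4
SWAP    : 8 4 4 10
DIV     : 8 4 0
ADD     : 8 4
MUL     : 32
DUP     : 32 32
ADD     : 64
PUSH 6  : 64 6
OVER    : 64 6 64
MUL     : 64 384
DIV     : 0
PUSH 4  : 0 4
MUL     : 0
PUSH 5  : 0 5
OVER    : 0 5 0
SUB     : 0 5
SUB     : -5
PUSH -3 : -5 -3
ADD     : -8
DUP     : -8 -8
DUP     : -8 -8 -8
OVER    : -8 -8 -8 -8
SWAP    : -8 -8 -8 -8
SWAP    : -8 -8 -8 -8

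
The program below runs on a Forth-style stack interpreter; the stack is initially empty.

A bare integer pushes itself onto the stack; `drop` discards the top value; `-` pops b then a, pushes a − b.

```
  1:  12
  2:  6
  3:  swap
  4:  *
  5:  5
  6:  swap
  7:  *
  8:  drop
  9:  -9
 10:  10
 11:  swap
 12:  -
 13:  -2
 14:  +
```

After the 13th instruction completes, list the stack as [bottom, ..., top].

[19, -2]

12    [12]
6     [12, 6]
swap  [6, 12]
*     [72]
5     [72, 5]
swap  [5, 72]
*     [360]
drop  []
-9    [-9]
10    [-9, 10]
swap  [10, -9]
-     [19]
-2    [19, -2]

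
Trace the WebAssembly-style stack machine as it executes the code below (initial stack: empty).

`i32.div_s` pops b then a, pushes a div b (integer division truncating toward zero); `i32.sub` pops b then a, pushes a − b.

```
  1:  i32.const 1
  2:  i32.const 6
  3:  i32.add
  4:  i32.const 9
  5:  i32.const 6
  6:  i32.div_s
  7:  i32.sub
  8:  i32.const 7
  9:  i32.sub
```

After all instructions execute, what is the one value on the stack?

-1

i32.const 1 → 1
i32.const 6 → 1 6
i32.add     → 7
i32.const 9 → 7 9
i32.const 6 → 7 9 6
i32.div_s   → 7 1
i32.sub     → 6
i32.const 7 → 6 7
i32.sub     → -1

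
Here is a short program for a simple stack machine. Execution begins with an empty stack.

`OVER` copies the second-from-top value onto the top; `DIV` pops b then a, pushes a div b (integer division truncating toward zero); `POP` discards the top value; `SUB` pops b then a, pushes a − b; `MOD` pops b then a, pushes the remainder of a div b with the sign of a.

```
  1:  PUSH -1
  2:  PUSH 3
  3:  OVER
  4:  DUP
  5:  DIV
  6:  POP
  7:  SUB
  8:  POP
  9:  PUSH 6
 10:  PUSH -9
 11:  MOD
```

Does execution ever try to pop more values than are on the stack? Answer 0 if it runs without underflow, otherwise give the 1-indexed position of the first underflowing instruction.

PUSH -1 -> -1
PUSH 3  -> -1 3
OVER    -> -1 3 -1
DUP     -> -1 3 -1 -1
DIV     -> -1 3 1
POP     -> -1 3
SUB     -> -4
POP     -> (empty)
PUSH 6  -> 6
PUSH -9 -> 6 -9
MOD     -> 6

0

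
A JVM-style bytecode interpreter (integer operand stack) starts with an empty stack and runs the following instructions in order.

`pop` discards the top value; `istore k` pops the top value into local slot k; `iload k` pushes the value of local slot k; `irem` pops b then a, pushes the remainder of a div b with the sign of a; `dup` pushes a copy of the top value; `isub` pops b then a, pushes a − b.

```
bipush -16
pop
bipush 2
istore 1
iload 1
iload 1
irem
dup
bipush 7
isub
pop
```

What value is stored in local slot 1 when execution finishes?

bipush -16 : [-16]
pop        : []
bipush 2   : [2]
istore 1   : []
iload 1    : [2]
iload 1    : [2, 2]
irem       : [0]
dup        : [0, 0]
bipush 7   : [0, 0, 7]
isub       : [0, -7]
pop        : [0]

2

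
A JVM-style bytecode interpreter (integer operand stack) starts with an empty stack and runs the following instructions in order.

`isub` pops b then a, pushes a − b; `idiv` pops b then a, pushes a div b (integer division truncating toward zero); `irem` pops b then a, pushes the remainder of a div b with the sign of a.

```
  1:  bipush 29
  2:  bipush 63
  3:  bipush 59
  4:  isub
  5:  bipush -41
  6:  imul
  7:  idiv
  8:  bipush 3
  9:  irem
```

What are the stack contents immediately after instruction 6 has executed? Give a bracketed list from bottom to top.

[29, -164]

bipush 29   [29]
bipush 63   [29, 63]
bipush 59   [29, 63, 59]
isub        [29, 4]
bipush -41  [29, 4, -41]
imul        [29, -164]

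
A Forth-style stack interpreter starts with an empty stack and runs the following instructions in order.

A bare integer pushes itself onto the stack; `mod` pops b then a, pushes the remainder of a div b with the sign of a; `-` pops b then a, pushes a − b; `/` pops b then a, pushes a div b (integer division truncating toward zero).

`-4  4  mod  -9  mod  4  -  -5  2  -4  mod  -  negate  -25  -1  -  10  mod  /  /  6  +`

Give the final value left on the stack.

10

-4     : [-4]
4      : [-4, 4]
mod    : [0]
-9     : [0, -9]
mod    : [0]
4      : [0, 4]
-      : [-4]
-5     : [-4, -5]
2      : [-4, -5, 2]
-4     : [-4, -5, 2, -4]
mod    : [-4, -5, 2]
-      : [-4, -7]
negate : [-4, 7]
-25    : [-4, 7, -25]
-1     : [-4, 7, -25, -1]
-      : [-4, 7, -24]
10     : [-4, 7, -24, 10]
mod    : [-4, 7, -4]
/      : [-4, -1]
/      : [4]
6      : [4, 6]
+      : [10]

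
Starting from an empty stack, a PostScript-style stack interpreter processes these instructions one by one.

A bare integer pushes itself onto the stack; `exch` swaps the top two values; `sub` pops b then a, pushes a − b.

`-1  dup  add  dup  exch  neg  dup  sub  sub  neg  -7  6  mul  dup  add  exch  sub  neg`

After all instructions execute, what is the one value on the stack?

86

-1   -> -1
dup  -> -1 -1
add  -> -2
dup  -> -2 -2
exch -> -2 -2
neg  -> -2 2
dup  -> -2 2 2
sub  -> -2 0
sub  -> -2
neg  -> 2
-7   -> 2 -7
6    -> 2 -7 6
mul  -> 2 -42
dup  -> 2 -42 -42
add  -> 2 -84
exch -> -84 2
sub  -> -86
neg  -> 86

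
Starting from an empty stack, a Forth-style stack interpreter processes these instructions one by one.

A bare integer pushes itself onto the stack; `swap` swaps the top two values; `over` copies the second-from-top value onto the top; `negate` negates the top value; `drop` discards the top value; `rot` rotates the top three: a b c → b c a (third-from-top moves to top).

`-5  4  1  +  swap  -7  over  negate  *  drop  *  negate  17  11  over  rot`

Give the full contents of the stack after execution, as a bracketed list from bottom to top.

[25, 11, 17, 17]

-5     -> [-5]
4      -> [-5, 4]
1      -> [-5, 4, 1]
+      -> [-5, 5]
swap   -> [5, -5]
-7     -> [5, -5, -7]
over   -> [5, -5, -7, -5]
negate -> [5, -5, -7, 5]
*      -> [5, -5, -35]
drop   -> [5, -5]
*      -> [-25]
negate -> [25]
17     -> [25, 17]
11     -> [25, 17, 11]
over   -> [25, 17, 11, 17]
rot    -> [25, 11, 17, 17]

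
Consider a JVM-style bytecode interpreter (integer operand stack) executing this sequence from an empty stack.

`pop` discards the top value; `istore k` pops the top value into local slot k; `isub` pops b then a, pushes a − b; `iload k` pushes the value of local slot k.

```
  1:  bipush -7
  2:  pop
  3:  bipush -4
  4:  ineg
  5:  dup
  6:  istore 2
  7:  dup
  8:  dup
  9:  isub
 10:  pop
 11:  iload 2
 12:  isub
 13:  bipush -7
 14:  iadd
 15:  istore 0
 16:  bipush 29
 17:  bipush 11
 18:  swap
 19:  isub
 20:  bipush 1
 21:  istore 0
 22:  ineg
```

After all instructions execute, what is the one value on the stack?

18

bipush -7 : -7
pop       : (empty)
bipush -4 : -4
ineg      : 4
dup       : 4 4
istore 2  : 4
dup       : 4 4
dup       : 4 4 4
isub      : 4 0
pop       : 4
iload 2   : 4 4
isub      : 0
bipush -7 : 0 -7
iadd      : -7
istore 0  : (empty)
bipush 29 : 29
bipush 11 : 29 11
swap      : 11 29
isub      : -18
bipush 1  : -18 1
istore 0  : -18
ineg      : 18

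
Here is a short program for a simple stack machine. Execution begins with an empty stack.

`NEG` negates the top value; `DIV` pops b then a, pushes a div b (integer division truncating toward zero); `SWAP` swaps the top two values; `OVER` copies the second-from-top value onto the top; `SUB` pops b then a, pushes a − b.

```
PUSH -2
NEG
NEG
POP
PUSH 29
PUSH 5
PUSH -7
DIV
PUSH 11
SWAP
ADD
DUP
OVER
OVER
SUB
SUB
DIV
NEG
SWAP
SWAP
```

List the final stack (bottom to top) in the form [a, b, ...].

[29, -1]

PUSH -2  [-2]
NEG      [2]
NEG      [-2]
POP      []
PUSH 29  [29]
PUSH 5   [29, 5]
PUSH -7  [29, 5, -7]
DIV      [29, 0]
PUSH 11  [29, 0, 11]
SWAP     [29, 11, 0]
ADD      [29, 11]
DUP      [29, 11, 11]
OVER     [29, 11, 11, 11]
OVER     [29, 11, 11, 11, 11]
SUB      [29, 11, 11, 0]
SUB      [29, 11, 11]
DIV      [29, 1]
NEG      [29, -1]
SWAP     [-1, 29]
SWAP     [29, -1]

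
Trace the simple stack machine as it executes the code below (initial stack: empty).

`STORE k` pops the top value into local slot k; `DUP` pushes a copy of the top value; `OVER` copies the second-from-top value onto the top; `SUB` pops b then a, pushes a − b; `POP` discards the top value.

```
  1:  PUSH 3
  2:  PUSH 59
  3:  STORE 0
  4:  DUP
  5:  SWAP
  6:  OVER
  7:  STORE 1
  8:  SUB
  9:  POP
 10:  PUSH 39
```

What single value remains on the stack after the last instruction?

PUSH 3   3
PUSH 59  3 59
STORE 0  3
DUP      3 3
SWAP     3 3
OVER     3 3 3
STORE 1  3 3
SUB      0
POP      (empty)
PUSH 39  39

39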